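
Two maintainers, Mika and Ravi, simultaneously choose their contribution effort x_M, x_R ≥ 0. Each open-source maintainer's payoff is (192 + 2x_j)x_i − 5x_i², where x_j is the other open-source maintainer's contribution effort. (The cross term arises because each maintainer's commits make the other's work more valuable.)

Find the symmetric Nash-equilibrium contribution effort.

Mika's payoff is (192 + 2x_R)x_M − 5x_M².
∂π/∂x_M = 192 + 2x_R − 10x_M = 0, so x_M = 19.2 + 0.2x_R.
Setting x_M = x_R in the reaction function: x_M = 19.2 + 0.2x_M, so x_M = 19.2 / 0.8 = 24.

24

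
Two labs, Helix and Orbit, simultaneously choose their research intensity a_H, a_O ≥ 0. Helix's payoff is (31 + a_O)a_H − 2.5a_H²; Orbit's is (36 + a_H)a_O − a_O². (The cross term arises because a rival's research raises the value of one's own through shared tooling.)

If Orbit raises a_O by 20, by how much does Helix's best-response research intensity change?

4

Expanding Helix's payoff: 31a_H + a_Oa_H − 2.5a_H².
∂π/∂a_H = 31 + a_O − 5a_H = 0, so a_H = 6.2 + 0.2a_O.
The reaction-function slope is 0.2, so a 20-unit rise in a_O moves a_H by 0.2 × 20 = 4. Helix's best response rises — the actions are strategic complements.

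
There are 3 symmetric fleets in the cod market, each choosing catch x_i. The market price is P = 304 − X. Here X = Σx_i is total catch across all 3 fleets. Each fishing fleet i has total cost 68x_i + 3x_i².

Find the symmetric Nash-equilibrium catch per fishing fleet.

A representative fishing fleet's profit is π_i = x_i(304 − X) − 68x_i − 3x_i², with X = x_i + Σ_{j≠i} x_j.
First-order condition: 236 − 8x_i − Σ_{j≠i} x_j = 0.
In a symmetric equilibrium every fishing fleet chooses the same x, so Σ_{j≠i} x_j = 2x. The condition becomes 236 − 10x = 0, giving x = 236/10 = 23.6.

23.6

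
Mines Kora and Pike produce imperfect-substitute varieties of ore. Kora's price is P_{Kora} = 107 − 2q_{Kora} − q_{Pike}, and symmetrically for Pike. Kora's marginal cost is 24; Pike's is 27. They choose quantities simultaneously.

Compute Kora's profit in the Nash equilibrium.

Mine Kora's profit: π = q_{Kora}(107 − 2q_{Kora} − q_{Pike}) − 24q_{Kora}.
∂π/∂q_{Kora} = 83 − 4q_{Kora} − q_{Pike} = 0 ⇒ q_{Kora} = 20.75 − 0.25q_{Pike}.
Similarly q_{Pike} = 20 − 0.25q_{Kora}.
Solving the two reaction functions simultaneously: (1 − (−0.25)(−0.25))q_{Kora} = 20.75 − 0.25·20, so 0.9375q_{Kora} = 15.75 and q_{Kora} = 16.8.
Then q_{Pike} = 20 − 0.25·16.8 = 15.8.
P_{Kora} = 107 − 2·16.8 − 15.8 = 57.6.
Profit = (57.6 − 24)·16.8 = 564.48.

564.48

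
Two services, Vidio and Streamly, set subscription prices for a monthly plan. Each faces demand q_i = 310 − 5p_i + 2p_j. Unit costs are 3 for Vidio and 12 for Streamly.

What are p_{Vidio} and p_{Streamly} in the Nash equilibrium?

Vidio's profit: π = (p_{Vidio} − 3)(310 − 5p_{Vidio} + 2p_{Streamly}).
∂π/∂p_{Vidio} = 325 − 10p_{Vidio} + 2p_{Streamly} = 0 ⇒ p_{Vidio} = 32.5 + 0.2p_{Streamly}.
Similarly p_{Streamly} = 37 + 0.2p_{Vidio}.
Substituting the second reaction function into the first: p_{Vidio} = 32.5 + 0.2(37 + 0.2p_{Vidio}), which gives 0.96p_{Vidio} = 39.9 ⇒ p_{Vidio} = 41.5625.
Then p_{Streamly} = 37 + 0.2·41.5625 = 45.3125.

41.5625, 45.3125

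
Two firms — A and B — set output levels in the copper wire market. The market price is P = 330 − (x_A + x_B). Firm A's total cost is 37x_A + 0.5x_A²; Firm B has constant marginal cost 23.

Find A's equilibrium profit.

4670.46

Firm A's profit: π = x_A(330 − (x_A + x_B)) − 37x_A − 0.5x_A².
∂π/∂x_A = 293 − 3x_A − x_B = 0, so x_A = 293/3 − (1/3)x_B.
For B: ∂π/∂x_B = 307 − 2x_B − x_A = 0 ⇒ x_B = 153.5 − 0.5x_A.
Solving the two reaction functions simultaneously: (1 − (−1/3)(−0.5))x_A = 293/3 − (1/3)·153.5, so (5/6)x_A = 46.5 and x_A = 55.8.
Then x_B = 153.5 − 0.5·55.8 = 125.6.
Price P = 330 − 181.4 = 148.6.
A's profit: (148.6 − 37)·55.8 − 0.5(55.8)² = 4670.46.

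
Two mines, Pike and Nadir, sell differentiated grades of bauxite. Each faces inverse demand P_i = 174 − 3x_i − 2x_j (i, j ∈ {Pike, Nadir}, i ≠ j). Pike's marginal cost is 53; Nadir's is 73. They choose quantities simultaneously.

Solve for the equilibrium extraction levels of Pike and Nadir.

Mine Pike's profit: π = x_{Pike}(174 − 3x_{Pike} − 2x_{Nadir}) − 53x_{Pike}.
∂π/∂x_{Pike} = 121 − 6x_{Pike} − 2x_{Nadir} = 0 ⇒ x_{Pike} = 121/6 − (1/3)x_{Nadir}.
Similarly x_{Nadir} = 101/6 − (1/3)x_{Pike}.
Substituting the second reaction function into the first: x_{Pike} = 121/6 − (1/3)(101/6 − (1/3)x_{Pike}), which gives (8/9)x_{Pike} = 131/9 ⇒ x_{Pike} = 16.375.
Then x_{Nadir} = 101/6 − (1/3)·16.375 = 11.375.

16.375, 11.375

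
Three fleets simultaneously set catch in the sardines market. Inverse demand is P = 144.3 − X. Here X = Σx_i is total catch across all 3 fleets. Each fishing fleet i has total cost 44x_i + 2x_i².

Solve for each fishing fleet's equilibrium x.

12.5375

A representative fishing fleet's profit is π_i = x_i(144.3 − X) − 44x_i − 2x_i², with X = x_i + Σ_{j≠i} x_j.
First-order condition: 100.3 − 6x_i − Σ_{j≠i} x_j = 0.
Imposing symmetry (x_j = x for all j) turns Σ_{j≠i} x_j into 2x, so 100.3 = 8x and x = 12.5375.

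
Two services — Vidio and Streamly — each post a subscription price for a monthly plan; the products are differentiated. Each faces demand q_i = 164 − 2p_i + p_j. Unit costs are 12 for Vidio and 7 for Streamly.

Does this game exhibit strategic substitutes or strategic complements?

Vidio's profit: π = (p_{Vidio} − 12)(164 − 2p_{Vidio} + p_{Streamly}).
∂π/∂p_{Vidio} = 188 − 4p_{Vidio} + p_{Streamly} = 0 ⇒ p_{Vidio} = 47 + 0.25p_{Streamly}.
The best-response slope dp_{Vidio}/dp_{Streamly} = 0.25 > 0: the reaction function is upward-sloping, so the choices are strategic complements.

strategic complements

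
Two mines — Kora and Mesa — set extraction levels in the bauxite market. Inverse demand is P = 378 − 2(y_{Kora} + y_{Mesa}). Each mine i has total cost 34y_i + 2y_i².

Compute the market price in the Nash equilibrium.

Mine Kora's profit: π = y_{Kora}(378 − 2(y_{Kora} + y_{Mesa})) − 34y_{Kora} − 2y_{Kora}².
∂π/∂y_{Kora} = 344 − 8y_{Kora} − 2y_{Mesa} = 0, so y_{Kora} = 43 − 0.25y_{Mesa}.
Setting y_{Kora} = y_{Mesa} in the reaction function: y_{Kora} = 43 − 0.25y_{Kora}, so y_{Kora} = 43 / 1.25 = 34.4.
Equilibrium price: P = 378 − 2·68.8 = 240.4.

240.4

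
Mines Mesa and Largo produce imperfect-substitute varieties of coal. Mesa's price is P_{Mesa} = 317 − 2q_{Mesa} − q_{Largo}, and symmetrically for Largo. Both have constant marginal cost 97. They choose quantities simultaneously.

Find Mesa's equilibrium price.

185

Mine Mesa's profit: π = q_{Mesa}(317 − 2q_{Mesa} − q_{Largo}) − 97q_{Mesa}.
∂π/∂q_{Mesa} = 220 − 4q_{Mesa} − q_{Largo} = 0 ⇒ q_{Mesa} = 55 − 0.25q_{Largo}.
Setting q_{Mesa} = q_{Largo} in the reaction function: q_{Mesa} = 55 − 0.25q_{Mesa}, so q_{Mesa} = 55 / 1.25 = 44.
P_{Mesa} = 317 − 2·44 − 44 = 185.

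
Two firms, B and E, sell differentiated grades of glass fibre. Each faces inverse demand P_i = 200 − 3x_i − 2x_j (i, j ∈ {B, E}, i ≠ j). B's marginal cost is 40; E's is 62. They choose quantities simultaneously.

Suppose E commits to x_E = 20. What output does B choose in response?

20

Firm B's profit: π = x_B(200 − 3x_B − 2x_E) − 40x_B.
∂π/∂x_B = 160 − 6x_B − 2x_E = 0 ⇒ x_B = 80/3 − (1/3)x_E.
At x_E = 20: x_B = 80/3 − (1/3)·20 = 20.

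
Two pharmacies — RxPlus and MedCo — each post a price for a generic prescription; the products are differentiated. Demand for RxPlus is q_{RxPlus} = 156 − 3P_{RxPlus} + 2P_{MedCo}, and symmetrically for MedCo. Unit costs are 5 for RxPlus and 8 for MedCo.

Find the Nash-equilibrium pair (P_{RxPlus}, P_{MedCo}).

43.3125, 44.4375

RxPlus's profit: π = (P_{RxPlus} − 5)(156 − 3P_{RxPlus} + 2P_{MedCo}).
∂π/∂P_{RxPlus} = 171 − 6P_{RxPlus} + 2P_{MedCo} = 0 ⇒ P_{RxPlus} = 28.5 + (1/3)P_{MedCo}.
Similarly P_{MedCo} = 30 + (1/3)P_{RxPlus}.
Substituting the second reaction function into the first: P_{RxPlus} = 28.5 + (1/3)(30 + (1/3)P_{RxPlus}), which gives (8/9)P_{RxPlus} = 38.5 ⇒ P_{RxPlus} = 43.3125.
Then P_{MedCo} = 30 + (1/3)·43.3125 = 44.4375.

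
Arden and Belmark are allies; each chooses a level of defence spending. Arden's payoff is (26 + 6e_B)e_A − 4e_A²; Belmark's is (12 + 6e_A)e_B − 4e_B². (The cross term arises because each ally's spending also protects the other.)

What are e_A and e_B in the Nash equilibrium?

Expanding Arden's payoff: 26e_A + 6e_Be_A − 4e_A².
∂π/∂e_A = 26 + 6e_B − 8e_A = 0, so e_A = 3.25 + 0.75e_B.
Likewise for Belmark: e_B = 1.5 + 0.75e_A.
Solving the two reaction functions simultaneously: (1 − (0.75)(0.75))e_A = 3.25 + 0.75·1.5, so 0.4375e_A = 4.375 and e_A = 10.
Then e_B = 1.5 + 0.75·10 = 9.

10, 9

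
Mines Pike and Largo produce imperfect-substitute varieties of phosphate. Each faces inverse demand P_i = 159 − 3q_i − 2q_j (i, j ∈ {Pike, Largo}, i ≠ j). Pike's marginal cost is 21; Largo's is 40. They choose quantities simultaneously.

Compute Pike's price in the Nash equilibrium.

Mine Pike's profit: π = q_{Pike}(159 − 3q_{Pike} − 2q_{Largo}) − 21q_{Pike}.
∂π/∂q_{Pike} = 138 − 6q_{Pike} − 2q_{Largo} = 0 ⇒ q_{Pike} = 23 − (1/3)q_{Largo}.
Similarly q_{Largo} = 119/6 − (1/3)q_{Pike}.
Solving the two reaction functions simultaneously: (1 − (−1/3)(−1/3))q_{Pike} = 23 − (1/3)·(119/6), so (8/9)q_{Pike} = 295/18 and q_{Pike} = 18.4375.
Then q_{Largo} = 119/6 − (1/3)·18.4375 = 13.6875.
P_{Pike} = 159 − 3·18.4375 − 2·13.6875 = 76.3125.

76.3125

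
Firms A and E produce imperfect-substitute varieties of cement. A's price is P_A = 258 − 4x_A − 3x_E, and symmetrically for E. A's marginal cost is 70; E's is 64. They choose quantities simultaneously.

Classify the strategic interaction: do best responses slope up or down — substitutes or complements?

Firm A's profit: π = x_A(258 − 4x_A − 3x_E) − 70x_A.
∂π/∂x_A = 188 − 8x_A − 3x_E = 0 ⇒ x_A = 23.5 − 0.375x_E.
The best-response slope dx_A/dx_E = −0.375 < 0: the reaction function is downward-sloping, so the choices are strategic substitutes.

strategic substitutes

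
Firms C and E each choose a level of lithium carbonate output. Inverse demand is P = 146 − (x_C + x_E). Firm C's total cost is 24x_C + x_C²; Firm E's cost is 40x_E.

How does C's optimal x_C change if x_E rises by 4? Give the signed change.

-1

Firm C's profit: π = x_C(146 − (x_C + x_E)) − 24x_C − x_C².
∂π/∂x_C = 122 − 4x_C − x_E = 0, so x_C = 30.5 − 0.25x_E.
The reaction-function slope is −0.25, so a 4-unit rise in x_E moves x_C by −0.25 × 4 = −1. C's best response falls — the actions are strategic substitutes.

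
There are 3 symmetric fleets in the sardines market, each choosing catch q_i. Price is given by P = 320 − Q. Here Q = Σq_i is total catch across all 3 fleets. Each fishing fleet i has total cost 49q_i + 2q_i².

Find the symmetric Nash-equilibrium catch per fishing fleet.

33.875

A representative fishing fleet's profit is π_i = q_i(320 − Q) − 49q_i − 2q_i², with Q = q_i + Σ_{j≠i} q_j.
First-order condition: 271 − 6q_i − Σ_{j≠i} q_j = 0.
In a symmetric equilibrium every fishing fleet chooses the same q, so Σ_{j≠i} q_j = 2q. The condition becomes 271 − 8q = 0, giving q = 271/8 = 33.875.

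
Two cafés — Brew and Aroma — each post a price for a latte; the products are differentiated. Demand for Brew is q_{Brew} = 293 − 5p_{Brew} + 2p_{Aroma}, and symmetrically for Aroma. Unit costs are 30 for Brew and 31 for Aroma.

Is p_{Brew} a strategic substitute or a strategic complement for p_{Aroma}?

Brew's profit: π = (p_{Brew} − 30)(293 − 5p_{Brew} + 2p_{Aroma}).
∂π/∂p_{Brew} = 443 − 10p_{Brew} + 2p_{Aroma} = 0 ⇒ p_{Brew} = 44.3 + 0.2p_{Aroma}.
The best-response slope dp_{Brew}/dp_{Aroma} = 0.2 > 0: the reaction function is upward-sloping, so the choices are strategic complements.

strategic complements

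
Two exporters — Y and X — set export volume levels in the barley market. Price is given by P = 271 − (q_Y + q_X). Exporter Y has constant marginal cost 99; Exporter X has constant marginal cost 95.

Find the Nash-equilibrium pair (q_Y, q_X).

56, 60

Exporter Y's profit: π = q_Y(271 − (q_Y + q_X)) − 99q_Y.
∂π/∂q_Y = 172 − 2q_Y − q_X = 0, so q_Y = 86 − 0.5q_X.
By the same steps for X: q_X = 88 − 0.5q_Y.
Solving the two reaction functions simultaneously: (1 − (−0.5)(−0.5))q_Y = 86 − 0.5·88, so 0.75q_Y = 42 and q_Y = 56.
Then q_X = 88 − 0.5·56 = 60.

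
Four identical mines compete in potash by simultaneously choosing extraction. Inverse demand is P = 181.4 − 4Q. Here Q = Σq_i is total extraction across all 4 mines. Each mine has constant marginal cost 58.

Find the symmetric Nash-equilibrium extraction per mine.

6.17

A representative mine's profit is π_i = q_i(181.4 − 4Q) − 58q_i, with Q = q_i + Σ_{j≠i} q_j.
First-order condition: 123.4 − 8q_i − 4Σ_{j≠i} q_j = 0.
Imposing symmetry (q_j = q for all j) turns Σ_{j≠i} q_j into 3q, so 123.4 = 20q and q = 6.17.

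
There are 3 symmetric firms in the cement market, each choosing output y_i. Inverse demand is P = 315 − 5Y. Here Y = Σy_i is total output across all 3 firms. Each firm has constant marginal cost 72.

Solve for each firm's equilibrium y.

12.15

A representative firm's profit is π_i = y_i(315 − 5Y) − 72y_i, with Y = y_i + Σ_{j≠i} y_j.
First-order condition: 243 − 10y_i − 5Σ_{j≠i} y_j = 0.
In a symmetric equilibrium every firm chooses the same y, so Σ_{j≠i} y_j = 2y. The condition becomes 243 − 20y = 0, giving y = 243/20 = 12.15.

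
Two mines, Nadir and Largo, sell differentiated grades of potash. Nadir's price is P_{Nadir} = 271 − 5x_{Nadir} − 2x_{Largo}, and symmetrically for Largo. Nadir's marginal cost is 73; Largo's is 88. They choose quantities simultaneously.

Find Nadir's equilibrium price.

Mine Nadir's profit: π = x_{Nadir}(271 − 5x_{Nadir} − 2x_{Largo}) − 73x_{Nadir}.
∂π/∂x_{Nadir} = 198 − 10x_{Nadir} − 2x_{Largo} = 0 ⇒ x_{Nadir} = 19.8 − 0.2x_{Largo}.
Similarly x_{Largo} = 18.3 − 0.2x_{Nadir}.
Substituting the second reaction function into the first: x_{Nadir} = 19.8 − 0.2(18.3 − 0.2x_{Nadir}), which gives 0.96x_{Nadir} = 16.14 ⇒ x_{Nadir} = 16.8125.
Then x_{Largo} = 18.3 − 0.2·16.8125 = 14.9375.
P_{Nadir} = 271 − 5·16.8125 − 2·14.9375 = 157.0625.

157.0625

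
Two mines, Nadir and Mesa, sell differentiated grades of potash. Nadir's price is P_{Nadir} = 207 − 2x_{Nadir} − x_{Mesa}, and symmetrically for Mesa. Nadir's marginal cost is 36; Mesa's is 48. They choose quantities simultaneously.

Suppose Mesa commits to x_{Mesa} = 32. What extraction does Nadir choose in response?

Mine Nadir's profit: π = x_{Nadir}(207 − 2x_{Nadir} − x_{Mesa}) − 36x_{Nadir}.
∂π/∂x_{Nadir} = 171 − 4x_{Nadir} − x_{Mesa} = 0 ⇒ x_{Nadir} = 42.75 − 0.25x_{Mesa}.
At x_{Mesa} = 32: x_{Nadir} = 42.75 − 0.25·32 = 34.75.

34.75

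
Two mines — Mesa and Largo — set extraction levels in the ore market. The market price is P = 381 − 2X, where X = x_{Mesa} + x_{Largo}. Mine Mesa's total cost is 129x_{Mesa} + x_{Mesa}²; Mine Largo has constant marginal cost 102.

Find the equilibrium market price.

219

Mine Mesa's profit: π = x_{Mesa}(381 − 2(x_{Mesa} + x_{Largo})) − 129x_{Mesa} − x_{Mesa}².
∂π/∂x_{Mesa} = 252 − 6x_{Mesa} − 2x_{Largo} = 0, so x_{Mesa} = 42 − (1/3)x_{Largo}.
For Largo: ∂π/∂x_{Largo} = 279 − 4x_{Largo} − 2x_{Mesa} = 0 ⇒ x_{Largo} = 69.75 − 0.5x_{Mesa}.
Substituting the second reaction function into the first: x_{Mesa} = 42 − (1/3)(69.75 − 0.5x_{Mesa}), which gives (5/6)x_{Mesa} = 18.75 ⇒ x_{Mesa} = 22.5.
Then x_{Largo} = 69.75 − 0.5·22.5 = 58.5.
Equilibrium price: P = 381 − 2·81 = 219.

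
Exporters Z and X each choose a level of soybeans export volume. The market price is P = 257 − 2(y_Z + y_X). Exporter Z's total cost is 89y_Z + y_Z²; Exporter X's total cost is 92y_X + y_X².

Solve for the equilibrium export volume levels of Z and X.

Exporter Z's profit: π = y_Z(257 − 2(y_Z + y_X)) − 89y_Z − y_Z².
∂π/∂y_Z = 168 − 6y_Z − 2y_X = 0, so y_Z = 28 − (1/3)y_X.
By the same steps for X: y_X = 27.5 − (1/3)y_Z.
Plugging y_X into Z's best response: y_Z = 28 − (1/3)(27.5 − (1/3)y_Z) ⇒ (8/9)y_Z = 113/6, so y_Z = 21.1875.
Then y_X = 27.5 − (1/3)·21.1875 = 20.4375.

21.1875, 20.4375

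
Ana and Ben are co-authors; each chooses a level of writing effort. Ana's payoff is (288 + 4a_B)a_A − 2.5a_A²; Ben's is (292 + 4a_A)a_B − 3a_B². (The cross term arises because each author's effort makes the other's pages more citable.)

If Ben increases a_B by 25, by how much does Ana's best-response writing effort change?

Expanding Ana's payoff: 288a_A + 4a_Ba_A − 2.5a_A².
∂π/∂a_A = 288 + 4a_B − 5a_A = 0, so a_A = 57.6 + 0.8a_B.
The reaction-function slope is 0.8, so a 25-unit rise in a_B moves a_A by 0.8 × 25 = 20. Ana's best response rises — the actions are strategic complements.

20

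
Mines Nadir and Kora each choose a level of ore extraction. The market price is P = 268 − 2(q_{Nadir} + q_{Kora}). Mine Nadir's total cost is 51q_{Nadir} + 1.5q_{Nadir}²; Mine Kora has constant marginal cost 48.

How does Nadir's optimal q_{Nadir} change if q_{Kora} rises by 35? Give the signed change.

Mine Nadir's profit: π = q_{Nadir}(268 − 2(q_{Nadir} + q_{Kora})) − 51q_{Nadir} − 1.5q_{Nadir}².
∂π/∂q_{Nadir} = 217 − 7q_{Nadir} − 2q_{Kora} = 0, so q_{Nadir} = 31 − (2/7)q_{Kora}.
The reaction-function slope is −2/7, so a 35-unit rise in q_{Kora} moves q_{Nadir} by −2/7 × 35 = −10. Nadir's best response falls — the actions are strategic substitutes.

-10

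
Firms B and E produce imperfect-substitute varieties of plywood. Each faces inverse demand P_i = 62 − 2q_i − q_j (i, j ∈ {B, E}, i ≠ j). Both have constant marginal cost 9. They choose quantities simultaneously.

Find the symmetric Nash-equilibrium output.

Firm B's profit: π = q_B(62 − 2q_B − q_E) − 9q_B.
∂π/∂q_B = 53 − 4q_B − q_E = 0 ⇒ q_B = 13.25 − 0.25q_E.
The game is symmetric, so in equilibrium q_E = q_B: the reaction function gives 1.25q_B = 13.25, hence q_B = 10.6.

10.6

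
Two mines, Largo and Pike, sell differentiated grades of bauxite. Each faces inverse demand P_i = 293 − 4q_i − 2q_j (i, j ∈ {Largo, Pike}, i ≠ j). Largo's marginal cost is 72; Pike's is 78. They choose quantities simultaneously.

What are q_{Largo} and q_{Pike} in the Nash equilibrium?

Mine Largo's profit: π = q_{Largo}(293 − 4q_{Largo} − 2q_{Pike}) − 72q_{Largo}.
∂π/∂q_{Largo} = 221 − 8q_{Largo} − 2q_{Pike} = 0 ⇒ q_{Largo} = 27.625 − 0.25q_{Pike}.
Similarly q_{Pike} = 26.875 − 0.25q_{Largo}.
Substituting the second reaction function into the first: q_{Largo} = 27.625 − 0.25(26.875 − 0.25q_{Largo}), which gives 0.9375q_{Largo} = 669/32 ⇒ q_{Largo} = 22.3.
Then q_{Pike} = 26.875 − 0.25·22.3 = 21.3.

22.3, 21.3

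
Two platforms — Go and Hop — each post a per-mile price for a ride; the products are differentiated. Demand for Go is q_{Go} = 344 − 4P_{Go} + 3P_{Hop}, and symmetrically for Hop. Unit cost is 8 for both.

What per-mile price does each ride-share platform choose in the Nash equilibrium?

Go's profit: π = (P_{Go} − 8)(344 − 4P_{Go} + 3P_{Hop}).
∂π/∂P_{Go} = 376 − 8P_{Go} + 3P_{Hop} = 0 ⇒ P_{Go} = 47 + 0.375P_{Hop}.
By symmetry P_{Hop} = P_{Go}; substituting into the reaction function, 0.625P_{Go} = 47 and P_{Go} = 75.2.

75.2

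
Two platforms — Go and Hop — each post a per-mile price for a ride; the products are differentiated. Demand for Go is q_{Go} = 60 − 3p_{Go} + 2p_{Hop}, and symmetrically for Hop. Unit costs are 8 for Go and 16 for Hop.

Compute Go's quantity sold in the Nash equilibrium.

Go's profit: π = (p_{Go} − 8)(60 − 3p_{Go} + 2p_{Hop}).
∂π/∂p_{Go} = 84 − 6p_{Go} + 2p_{Hop} = 0 ⇒ p_{Go} = 14 + (1/3)p_{Hop}.
Similarly p_{Hop} = 18 + (1/3)p_{Go}.
Plugging p_{Hop} into Go's best response: p_{Go} = 14 + (1/3)(18 + (1/3)p_{Go}) ⇒ (8/9)p_{Go} = 20, so p_{Go} = 22.5.
Then p_{Hop} = 18 + (1/3)·22.5 = 25.5.
q_{Go} = 60 − 3·22.5 + 2·25.5 = 43.5.

43.5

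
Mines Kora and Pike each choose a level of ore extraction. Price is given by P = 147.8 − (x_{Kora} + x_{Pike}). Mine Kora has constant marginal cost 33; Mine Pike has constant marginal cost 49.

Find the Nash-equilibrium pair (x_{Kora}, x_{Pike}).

43.6, 27.6

Mine Kora's profit: π = x_{Kora}(147.8 − (x_{Kora} + x_{Pike})) − 33x_{Kora}.
∂π/∂x_{Kora} = 114.8 − 2x_{Kora} − x_{Pike} = 0, so x_{Kora} = 57.4 − 0.5x_{Pike}.
By the same steps for Pike: x_{Pike} = 49.4 − 0.5x_{Kora}.
Substituting the second reaction function into the first: x_{Kora} = 57.4 − 0.5(49.4 − 0.5x_{Kora}), which gives 0.75x_{Kora} = 32.7 ⇒ x_{Kora} = 43.6.
Then x_{Pike} = 49.4 − 0.5·43.6 = 27.6.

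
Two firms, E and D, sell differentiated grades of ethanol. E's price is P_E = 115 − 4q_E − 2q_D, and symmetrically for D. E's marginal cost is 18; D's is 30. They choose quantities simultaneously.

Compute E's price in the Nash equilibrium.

Firm E's profit: π = q_E(115 − 4q_E − 2q_D) − 18q_E.
∂π/∂q_E = 97 − 8q_E − 2q_D = 0 ⇒ q_E = 12.125 − 0.25q_D.
Similarly q_D = 10.625 − 0.25q_E.
Substituting the second reaction function into the first: q_E = 12.125 − 0.25(10.625 − 0.25q_E), which gives 0.9375q_E = 303/32 ⇒ q_E = 10.1.
Then q_D = 10.625 − 0.25·10.1 = 8.1.
P_E = 115 − 4·10.1 − 2·8.1 = 58.4.

58.4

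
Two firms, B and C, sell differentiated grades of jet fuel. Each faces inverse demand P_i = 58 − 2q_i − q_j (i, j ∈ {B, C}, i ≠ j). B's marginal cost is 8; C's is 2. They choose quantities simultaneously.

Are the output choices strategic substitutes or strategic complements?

strategic substitutes

Firm B's profit: π = q_B(58 − 2q_B − q_C) − 8q_B.
∂π/∂q_B = 50 − 4q_B − q_C = 0 ⇒ q_B = 12.5 − 0.25q_C.
The best-response slope dq_B/dq_C = −0.25 < 0: the reaction function is downward-sloping, so the choices are strategic substitutes.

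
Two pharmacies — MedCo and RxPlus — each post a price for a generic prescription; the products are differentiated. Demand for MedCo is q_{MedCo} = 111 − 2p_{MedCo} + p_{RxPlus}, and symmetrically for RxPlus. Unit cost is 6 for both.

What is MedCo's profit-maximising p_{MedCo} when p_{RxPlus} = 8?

32.75

MedCo's profit: π = (p_{MedCo} − 6)(111 − 2p_{MedCo} + p_{RxPlus}).
∂π/∂p_{MedCo} = 123 − 4p_{MedCo} + p_{RxPlus} = 0 ⇒ p_{MedCo} = 30.75 + 0.25p_{RxPlus}.
At p_{RxPlus} = 8: p_{MedCo} = 30.75 + 0.25·8 = 32.75.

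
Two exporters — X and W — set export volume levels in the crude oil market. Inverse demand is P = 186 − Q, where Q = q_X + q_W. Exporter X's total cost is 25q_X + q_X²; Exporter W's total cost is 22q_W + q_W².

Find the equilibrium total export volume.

65

Exporter X's profit: π = q_X(186 − (q_X + q_W)) − 25q_X − q_X².
∂π/∂q_X = 161 − 4q_X − q_W = 0, so q_X = 40.25 − 0.25q_W.
By the same steps for W: q_W = 41 − 0.25q_X.
Plugging q_W into X's best response: q_X = 40.25 − 0.25(41 − 0.25q_X) ⇒ 0.9375q_X = 30, so q_X = 32.
Then q_W = 41 − 0.25·32 = 33.
Total export volume: 32 + 33 = 65.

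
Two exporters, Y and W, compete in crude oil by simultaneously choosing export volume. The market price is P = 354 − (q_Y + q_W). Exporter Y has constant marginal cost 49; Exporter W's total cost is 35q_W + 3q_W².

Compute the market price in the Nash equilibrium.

Exporter Y's profit: π = q_Y(354 − (q_Y + q_W)) − 49q_Y.
∂π/∂q_Y = 305 − 2q_Y − q_W = 0, so q_Y = 152.5 − 0.5q_W.
For W: ∂π/∂q_W = 319 − 8q_W − q_Y = 0 ⇒ q_W = 39.875 − 0.125q_Y.
Plugging q_W into Y's best response: q_Y = 152.5 − 0.5(39.875 − 0.125q_Y) ⇒ 0.9375q_Y = 132.5625, so q_Y = 141.4.
Then q_W = 39.875 − 0.125·141.4 = 22.2.
Equilibrium price: P = 354 − 163.6 = 190.4.

190.4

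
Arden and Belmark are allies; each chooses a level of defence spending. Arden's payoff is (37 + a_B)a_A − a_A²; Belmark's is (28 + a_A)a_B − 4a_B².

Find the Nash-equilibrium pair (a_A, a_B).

Expanding Arden's payoff: 37a_A + a_Ba_A − a_A².
∂π/∂a_A = 37 + a_B − 2a_A = 0, so a_A = 18.5 + 0.5a_B.
Likewise for Belmark: a_B = 3.5 + 0.125a_A.
Substituting the second reaction function into the first: a_A = 18.5 + 0.5(3.5 + 0.125a_A), which gives 0.9375a_A = 20.25 ⇒ a_A = 21.6.
Then a_B = 3.5 + 0.125·21.6 = 6.2.

21.6, 6.2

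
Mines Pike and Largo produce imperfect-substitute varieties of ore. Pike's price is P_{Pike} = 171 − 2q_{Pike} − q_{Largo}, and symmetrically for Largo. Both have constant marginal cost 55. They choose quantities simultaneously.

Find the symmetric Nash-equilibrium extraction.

Mine Pike's profit: π = q_{Pike}(171 − 2q_{Pike} − q_{Largo}) − 55q_{Pike}.
∂π/∂q_{Pike} = 116 − 4q_{Pike} − q_{Largo} = 0 ⇒ q_{Pike} = 29 − 0.25q_{Largo}.
The game is symmetric, so in equilibrium q_{Largo} = q_{Pike}: the reaction function gives 1.25q_{Pike} = 29, hence q_{Pike} = 23.2.

23.2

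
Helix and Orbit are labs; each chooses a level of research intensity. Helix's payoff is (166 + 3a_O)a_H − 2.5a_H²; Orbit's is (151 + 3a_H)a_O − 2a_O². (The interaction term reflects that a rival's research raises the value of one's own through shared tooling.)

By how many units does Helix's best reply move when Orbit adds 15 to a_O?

Expanding Helix's payoff: 166a_H + 3a_Oa_H − 2.5a_H².
∂π/∂a_H = 166 + 3a_O − 5a_H = 0, so a_H = 33.2 + 0.6a_O.
The reaction-function slope is 0.6, so a 15-unit rise in a_O moves a_H by 0.6 × 15 = 9. Helix's best response rises — the actions are strategic complements.

9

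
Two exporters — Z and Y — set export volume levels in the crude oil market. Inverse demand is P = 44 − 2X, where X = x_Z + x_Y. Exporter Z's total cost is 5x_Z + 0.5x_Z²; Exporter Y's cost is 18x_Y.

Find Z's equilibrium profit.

Exporter Z's profit: π = x_Z(44 − 2(x_Z + x_Y)) − 5x_Z − 0.5x_Z².
∂π/∂x_Z = 39 − 5x_Z − 2x_Y = 0, so x_Z = 7.8 − 0.4x_Y.
For Y: ∂π/∂x_Y = 26 − 4x_Y − 2x_Z = 0 ⇒ x_Y = 6.5 − 0.5x_Z.
Substituting the second reaction function into the first: x_Z = 7.8 − 0.4(6.5 − 0.5x_Z), which gives 0.8x_Z = 5.2 ⇒ x_Z = 6.5.
Then x_Y = 6.5 − 0.5·6.5 = 3.25.
Price P = 44 − 2·9.75 = 24.5.
Z's profit: (24.5 − 5)·6.5 − 0.5(6.5)² = 105.625.

105.625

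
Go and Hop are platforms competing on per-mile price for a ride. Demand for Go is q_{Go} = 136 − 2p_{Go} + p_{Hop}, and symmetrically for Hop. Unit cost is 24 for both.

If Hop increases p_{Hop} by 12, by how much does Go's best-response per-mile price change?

Go's profit: π = (p_{Go} − 24)(136 − 2p_{Go} + p_{Hop}).
∂π/∂p_{Go} = 184 − 4p_{Go} + p_{Hop} = 0 ⇒ p_{Go} = 46 + 0.25p_{Hop}.
The reaction-function slope is 0.25, so a 12-unit rise in p_{Hop} moves p_{Go} by 0.25 × 12 = 3. Go's best response rises — the actions are strategic complements.

3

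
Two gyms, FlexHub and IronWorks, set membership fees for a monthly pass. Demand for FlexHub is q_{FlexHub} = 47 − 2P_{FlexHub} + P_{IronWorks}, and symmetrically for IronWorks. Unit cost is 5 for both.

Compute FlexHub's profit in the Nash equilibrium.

FlexHub's profit: π = (P_{FlexHub} − 5)(47 − 2P_{FlexHub} + P_{IronWorks}).
∂π/∂P_{FlexHub} = 57 − 4P_{FlexHub} + P_{IronWorks} = 0 ⇒ P_{FlexHub} = 14.25 + 0.25P_{IronWorks}.
The game is symmetric, so in equilibrium P_{IronWorks} = P_{FlexHub}: the reaction function gives 0.75P_{FlexHub} = 14.25, hence P_{FlexHub} = 19.
q_{FlexHub} = 47 − 2·19 + 19 = 28.
Profit = (19 − 5)·28 = 392.

392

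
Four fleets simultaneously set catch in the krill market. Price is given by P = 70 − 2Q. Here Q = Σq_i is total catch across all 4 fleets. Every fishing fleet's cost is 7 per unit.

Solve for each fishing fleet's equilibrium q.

A representative fishing fleet's profit is π_i = q_i(70 − 2Q) − 7q_i, with Q = q_i + Σ_{j≠i} q_j.
First-order condition: 63 − 4q_i − 2Σ_{j≠i} q_j = 0.
With identical fishing fleets, set every q_j = q: then 63 − 4q − 6q = 0, i.e. q = 63/10 = 6.3.

6.3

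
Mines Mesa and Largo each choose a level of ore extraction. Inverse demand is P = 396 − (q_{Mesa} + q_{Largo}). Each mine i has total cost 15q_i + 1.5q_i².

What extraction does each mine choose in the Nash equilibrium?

Mine Mesa's profit: π = q_{Mesa}(396 − (q_{Mesa} + q_{Largo})) − 15q_{Mesa} − 1.5q_{Mesa}².
∂π/∂q_{Mesa} = 381 − 5q_{Mesa} − q_{Largo} = 0, so q_{Mesa} = 76.2 − 0.2q_{Largo}.
The game is symmetric, so in equilibrium q_{Largo} = q_{Mesa}: the reaction function gives 1.2q_{Mesa} = 76.2, hence q_{Mesa} = 63.5.

63.5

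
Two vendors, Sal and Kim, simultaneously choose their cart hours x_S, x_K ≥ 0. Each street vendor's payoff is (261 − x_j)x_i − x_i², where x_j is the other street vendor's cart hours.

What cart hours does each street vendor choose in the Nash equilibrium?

Sal's payoff is (261 − x_K)x_S − x_S².
∂π/∂x_S = 261 − x_K − 2x_S = 0, so x_S = 130.5 − 0.5x_K.
By symmetry x_K = x_S; substituting into the reaction function, 1.5x_S = 130.5 and x_S = 87.

87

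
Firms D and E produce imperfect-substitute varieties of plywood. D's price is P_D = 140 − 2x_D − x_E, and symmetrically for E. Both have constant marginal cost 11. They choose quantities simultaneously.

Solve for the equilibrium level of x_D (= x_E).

25.8

Firm D's profit: π = x_D(140 − 2x_D − x_E) − 11x_D.
∂π/∂x_D = 129 − 4x_D − x_E = 0 ⇒ x_D = 32.25 − 0.25x_E.
Setting x_D = x_E in the reaction function: x_D = 32.25 − 0.25x_D, so x_D = 32.25 / 1.25 = 25.8.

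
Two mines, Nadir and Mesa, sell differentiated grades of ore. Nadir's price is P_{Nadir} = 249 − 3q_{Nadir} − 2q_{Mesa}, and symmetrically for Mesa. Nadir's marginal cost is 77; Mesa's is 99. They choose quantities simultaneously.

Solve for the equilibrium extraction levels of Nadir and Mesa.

22.875, 17.375

Mine Nadir's profit: π = q_{Nadir}(249 − 3q_{Nadir} − 2q_{Mesa}) − 77q_{Nadir}.
∂π/∂q_{Nadir} = 172 − 6q_{Nadir} − 2q_{Mesa} = 0 ⇒ q_{Nadir} = 86/3 − (1/3)q_{Mesa}.
Similarly q_{Mesa} = 25 − (1/3)q_{Nadir}.
Solving the two reaction functions simultaneously: (1 − (−1/3)(−1/3))q_{Nadir} = 86/3 − (1/3)·25, so (8/9)q_{Nadir} = 61/3 and q_{Nadir} = 22.875.
Then q_{Mesa} = 25 − (1/3)·22.875 = 17.375.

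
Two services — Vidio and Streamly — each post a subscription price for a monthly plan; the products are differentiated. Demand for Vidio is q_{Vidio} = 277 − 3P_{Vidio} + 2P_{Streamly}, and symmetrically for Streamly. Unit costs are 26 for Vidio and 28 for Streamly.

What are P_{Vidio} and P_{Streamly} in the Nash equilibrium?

Vidio's profit: π = (P_{Vidio} − 26)(277 − 3P_{Vidio} + 2P_{Streamly}).
∂π/∂P_{Vidio} = 355 − 6P_{Vidio} + 2P_{Streamly} = 0 ⇒ P_{Vidio} = 355/6 + (1/3)P_{Streamly}.
Similarly P_{Streamly} = 361/6 + (1/3)P_{Vidio}.
Substituting the second reaction function into the first: P_{Vidio} = 355/6 + (1/3)(361/6 + (1/3)P_{Vidio}), which gives (8/9)P_{Vidio} = 713/9 ⇒ P_{Vidio} = 89.125.
Then P_{Streamly} = 361/6 + (1/3)·89.125 = 89.875.

89.125, 89.875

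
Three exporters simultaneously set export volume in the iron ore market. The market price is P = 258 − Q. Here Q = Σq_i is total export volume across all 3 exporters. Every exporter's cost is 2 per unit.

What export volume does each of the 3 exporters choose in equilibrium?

64

A representative exporter's profit is π_i = q_i(258 − Q) − 2q_i, with Q = q_i + Σ_{j≠i} q_j.
First-order condition: 256 − 2q_i − Σ_{j≠i} q_j = 0.
Imposing symmetry (q_j = q for all j) turns Σ_{j≠i} q_j into 2q, so 256 = 4q and q = 64.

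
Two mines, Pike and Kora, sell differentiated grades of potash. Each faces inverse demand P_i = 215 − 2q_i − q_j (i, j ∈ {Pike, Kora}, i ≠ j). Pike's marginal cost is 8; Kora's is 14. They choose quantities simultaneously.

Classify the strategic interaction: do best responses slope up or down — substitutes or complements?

strategic substitutes

Mine Pike's profit: π = q_{Pike}(215 − 2q_{Pike} − q_{Kora}) − 8q_{Pike}.
∂π/∂q_{Pike} = 207 − 4q_{Pike} − q_{Kora} = 0 ⇒ q_{Pike} = 51.75 − 0.25q_{Kora}.
The best-response slope dq_{Pike}/dq_{Kora} = −0.25 < 0: the reaction function is downward-sloping, so the choices are strategic substitutes.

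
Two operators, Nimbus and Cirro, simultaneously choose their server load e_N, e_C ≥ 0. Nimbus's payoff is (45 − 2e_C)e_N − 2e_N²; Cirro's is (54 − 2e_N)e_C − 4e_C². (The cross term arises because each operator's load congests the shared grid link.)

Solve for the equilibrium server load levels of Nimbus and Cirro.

9, 4.5

Expanding Nimbus's payoff: 45e_N − 2e_Ce_N − 2e_N².
∂π/∂e_N = 45 − 2e_C − 4e_N = 0, so e_N = 11.25 − 0.5e_C.
Likewise for Cirro: e_C = 6.75 − 0.25e_N.
Solving the two reaction functions simultaneously: (1 − (−0.5)(−0.25))e_N = 11.25 − 0.5·6.75, so 0.875e_N = 7.875 and e_N = 9.
Then e_C = 6.75 − 0.25·9 = 4.5.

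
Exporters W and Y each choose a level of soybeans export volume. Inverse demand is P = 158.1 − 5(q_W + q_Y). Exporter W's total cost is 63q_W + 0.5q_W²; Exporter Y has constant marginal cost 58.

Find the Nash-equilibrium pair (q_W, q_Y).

Exporter W's profit: π = q_W(158.1 − 5(q_W + q_Y)) − 63q_W − 0.5q_W².
∂π/∂q_W = 95.1 − 11q_W − 5q_Y = 0, so q_W = 951/110 − (5/11)q_Y.
For Y: ∂π/∂q_Y = 100.1 − 10q_Y − 5q_W = 0 ⇒ q_Y = 10.01 − 0.5q_W.
Solving the two reaction functions simultaneously: (1 − (−5/11)(−0.5))q_W = 951/110 − (5/11)·10.01, so (17/22)q_W = 901/220 and q_W = 5.3.
Then q_Y = 10.01 − 0.5·5.3 = 7.36.

5.3, 7.36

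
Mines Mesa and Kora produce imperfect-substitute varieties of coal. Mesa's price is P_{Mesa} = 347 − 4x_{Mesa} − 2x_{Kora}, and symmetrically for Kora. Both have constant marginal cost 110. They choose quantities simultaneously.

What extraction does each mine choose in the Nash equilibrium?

23.7

Mine Mesa's profit: π = x_{Mesa}(347 − 4x_{Mesa} − 2x_{Kora}) − 110x_{Mesa}.
∂π/∂x_{Mesa} = 237 − 8x_{Mesa} − 2x_{Kora} = 0 ⇒ x_{Mesa} = 29.625 − 0.25x_{Kora}.
By symmetry x_{Kora} = x_{Mesa}; substituting into the reaction function, 1.25x_{Mesa} = 29.625 and x_{Mesa} = 23.7.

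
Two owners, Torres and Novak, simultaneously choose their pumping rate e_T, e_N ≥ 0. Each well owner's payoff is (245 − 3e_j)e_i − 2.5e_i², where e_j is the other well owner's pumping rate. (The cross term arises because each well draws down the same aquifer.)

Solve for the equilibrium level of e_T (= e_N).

Torres's payoff is (245 − 3e_N)e_T − 2.5e_T².
∂π/∂e_T = 245 − 3e_N − 5e_T = 0, so e_T = 49 − 0.6e_N.
By symmetry e_N = e_T; substituting into the reaction function, 1.6e_T = 49 and e_T = 30.625.

30.625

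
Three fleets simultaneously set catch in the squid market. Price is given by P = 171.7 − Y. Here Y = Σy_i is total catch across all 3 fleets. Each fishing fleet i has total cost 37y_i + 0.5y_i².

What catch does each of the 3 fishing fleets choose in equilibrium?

A representative fishing fleet's profit is π_i = y_i(171.7 − Y) − 37y_i − 0.5y_i², with Y = y_i + Σ_{j≠i} y_j.
First-order condition: 134.7 − 3y_i − Σ_{j≠i} y_j = 0.
With identical fishing fleets, set every y_j = y: then 134.7 − 3y − 2y = 0, i.e. y = 134.7/5 = 26.94.

26.94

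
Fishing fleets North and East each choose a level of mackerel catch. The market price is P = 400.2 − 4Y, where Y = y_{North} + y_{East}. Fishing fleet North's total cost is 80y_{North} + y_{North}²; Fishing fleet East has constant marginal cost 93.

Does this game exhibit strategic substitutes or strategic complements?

Fishing fleet North's profit: π = y_{North}(400.2 − 4(y_{North} + y_{East})) − 80y_{North} − y_{North}².
∂π/∂y_{North} = 320.2 − 10y_{North} − 4y_{East} = 0, so y_{North} = 32.02 − 0.4y_{East}.
The best-response slope dy_{North}/dy_{East} = −0.4 < 0: the reaction function is downward-sloping, so the choices are strategic substitutes.

strategic substitutes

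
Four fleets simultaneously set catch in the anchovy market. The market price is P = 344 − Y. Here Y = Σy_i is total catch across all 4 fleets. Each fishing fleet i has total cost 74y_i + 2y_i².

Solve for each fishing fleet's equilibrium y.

A representative fishing fleet's profit is π_i = y_i(344 − Y) − 74y_i − 2y_i², with Y = y_i + Σ_{j≠i} y_j.
First-order condition: 270 − 6y_i − Σ_{j≠i} y_j = 0.
In a symmetric equilibrium every fishing fleet chooses the same y, so Σ_{j≠i} y_j = 3y. The condition becomes 270 − 9y = 0, giving y = 270/9 = 30.

30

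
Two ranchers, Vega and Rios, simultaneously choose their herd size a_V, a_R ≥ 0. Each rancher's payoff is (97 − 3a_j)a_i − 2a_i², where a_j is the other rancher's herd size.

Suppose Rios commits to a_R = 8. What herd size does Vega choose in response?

18.25

Vega's payoff is (97 − 3a_R)a_V − 2a_V².
∂π/∂a_V = 97 − 3a_R − 4a_V = 0, so a_V = 24.25 − 0.75a_R.
At a_R = 8: a_V = 24.25 − 0.75·8 = 18.25.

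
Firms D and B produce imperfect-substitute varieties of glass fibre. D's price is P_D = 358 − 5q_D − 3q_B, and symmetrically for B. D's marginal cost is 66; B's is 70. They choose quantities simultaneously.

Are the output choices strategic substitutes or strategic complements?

strategic substitutes

Firm D's profit: π = q_D(358 − 5q_D − 3q_B) − 66q_D.
∂π/∂q_D = 292 − 10q_D − 3q_B = 0 ⇒ q_D = 29.2 − 0.3q_B.
The best-response slope dq_D/dq_B = −0.3 < 0: the reaction function is downward-sloping, so the choices are strategic substitutes.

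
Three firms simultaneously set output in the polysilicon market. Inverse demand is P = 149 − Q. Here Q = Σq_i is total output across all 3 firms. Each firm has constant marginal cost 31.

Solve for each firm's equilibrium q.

A representative firm's profit is π_i = q_i(149 − Q) − 31q_i, with Q = q_i + Σ_{j≠i} q_j.
First-order condition: 118 − 2q_i − Σ_{j≠i} q_j = 0.
Imposing symmetry (q_j = q for all j) turns Σ_{j≠i} q_j into 2q, so 118 = 4q and q = 29.5.

29.5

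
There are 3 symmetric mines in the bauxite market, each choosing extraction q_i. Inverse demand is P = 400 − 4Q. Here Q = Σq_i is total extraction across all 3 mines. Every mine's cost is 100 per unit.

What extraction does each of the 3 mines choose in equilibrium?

18.75

A representative mine's profit is π_i = q_i(400 − 4Q) − 100q_i, with Q = q_i + Σ_{j≠i} q_j.
First-order condition: 300 − 8q_i − 4Σ_{j≠i} q_j = 0.
With identical mines, set every q_j = q: then 300 − 8q − 8q = 0, i.e. q = 300/16 = 18.75.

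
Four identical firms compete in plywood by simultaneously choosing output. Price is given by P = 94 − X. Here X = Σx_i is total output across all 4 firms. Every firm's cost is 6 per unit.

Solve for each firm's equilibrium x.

17.6

A representative firm's profit is π_i = x_i(94 − X) − 6x_i, with X = x_i + Σ_{j≠i} x_j.
First-order condition: 88 − 2x_i − Σ_{j≠i} x_j = 0.
In a symmetric equilibrium every firm chooses the same x, so Σ_{j≠i} x_j = 3x. The condition becomes 88 − 5x = 0, giving x = 88/5 = 17.6.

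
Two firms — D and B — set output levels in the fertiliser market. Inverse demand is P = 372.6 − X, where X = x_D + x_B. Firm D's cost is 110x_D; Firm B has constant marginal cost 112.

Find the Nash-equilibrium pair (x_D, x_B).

Firm D's profit: π = x_D(372.6 − (x_D + x_B)) − 110x_D.
∂π/∂x_D = 262.6 − 2x_D − x_B = 0, so x_D = 131.3 − 0.5x_B.
By the same steps for B: x_B = 130.3 − 0.5x_D.
Plugging x_B into D's best response: x_D = 131.3 − 0.5(130.3 − 0.5x_D) ⇒ 0.75x_D = 66.15, so x_D = 88.2.
Then x_B = 130.3 − 0.5·88.2 = 86.2.

88.2, 86.2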